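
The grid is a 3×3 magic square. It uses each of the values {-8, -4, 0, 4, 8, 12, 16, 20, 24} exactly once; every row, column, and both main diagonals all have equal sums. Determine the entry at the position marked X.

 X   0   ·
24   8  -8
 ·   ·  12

The 9 entries sum to 72, so each line sums to 72/3 = 24.
Using column 2: 0 + 8 + ? → (3,2) = 24 − 8 = 16.
Column 3: -8 + 12 + ? = 24, so (1,3) = 20.
The remaining cell in main diagonal is (1,1) = 24 − 20 = 4.

4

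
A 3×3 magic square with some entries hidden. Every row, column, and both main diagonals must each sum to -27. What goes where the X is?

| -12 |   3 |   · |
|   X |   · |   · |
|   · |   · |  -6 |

From row 1, -27 − (-12 + 3) gives (1,3) = -18.
The remaining cell in column 3 is (2,3) = -27 − (-24) = -3.
Main diagonal must total -27; the given cells sum to -18, so (2,2) = -9.
Anti-diagonal: -18 + (-9) + ? = -27, so (3,1) = 0.
Row 2: -9 + (-3) + ? = -27, so (2,1) = -15.

-15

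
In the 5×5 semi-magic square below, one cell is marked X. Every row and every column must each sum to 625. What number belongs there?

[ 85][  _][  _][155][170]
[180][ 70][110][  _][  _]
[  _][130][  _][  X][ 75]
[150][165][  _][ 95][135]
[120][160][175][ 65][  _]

Using row 4: 150 + 165 + 95 + 135 + ? → (4,3) = 625 − 545 = 80.
The remaining cell in row 5 is (5,5) = 625 − 520 = 105.
Using column 1: 85 + 180 + 150 + 120 + ? → (3,1) = 625 − 535 = 90.
From column 2, 625 − (70 + 130 + 165 + 160) gives (1,2) = 100.
Column 5 must total 625; the given cells sum to 485, so (2,5) = 140.
Row 1: 85 + 100 + 155 + 170 + ? = 625, so (1,3) = 115.
Using row 2: 180 + 70 + 110 + 140 + ? → (2,4) = 625 − 500 = 125.
From column 3, 625 − (115 + 110 + 80 + 175) gives (3,3) = 145.
Column 4 must total 625; the given cells sum to 440, so (3,4) = 185.

185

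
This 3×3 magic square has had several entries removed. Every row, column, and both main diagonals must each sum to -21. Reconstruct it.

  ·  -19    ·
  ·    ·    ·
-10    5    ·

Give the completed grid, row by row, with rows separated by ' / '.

Row 3 must total -21; the given cells sum to -5, so (3,3) = -16.
From column 2, -21 − (-19 + 5) gives (2,2) = -7.
From main diagonal, -21 − (-7 + (-16)) gives (1,1) = 2.
Anti-diagonal: -7 + (-10) + ? = -21, so (1,3) = -4.
The remaining cell in column 1 is (2,1) = -21 − (-8) = -13.
The remaining cell in column 3 is (2,3) = -21 − (-20) = -1.

2 -19 -4 / -13 -7 -1 / -10 5 -16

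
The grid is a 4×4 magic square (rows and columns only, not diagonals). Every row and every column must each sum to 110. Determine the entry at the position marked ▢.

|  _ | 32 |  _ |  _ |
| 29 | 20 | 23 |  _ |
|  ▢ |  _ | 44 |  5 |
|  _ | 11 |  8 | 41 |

From row 2, 110 − (29 + 20 + 23) gives (2,4) = 38.
Row 4 needs 110; the known cells sum to 60, so (4,1) = 50.
Column 2: 32 + 20 + 11 + ? = 110, so (3,2) = 47.
Using column 3: 23 + 44 + 8 + ? → (1,3) = 110 − 75 = 35.
Column 4 needs 110; the known cells sum to 84, so (1,4) = 26.
Using row 1: 32 + 35 + 26 + ? → (1,1) = 110 − 93 = 17.
Row 3: 47 + 44 + 5 + ? = 110, so (3,1) = 14.

14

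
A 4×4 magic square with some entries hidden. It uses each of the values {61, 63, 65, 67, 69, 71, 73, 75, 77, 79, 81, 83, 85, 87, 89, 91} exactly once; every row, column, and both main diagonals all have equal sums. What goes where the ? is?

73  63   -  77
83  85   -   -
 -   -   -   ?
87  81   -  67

The 16 entries sum to 1216, so each line sums to 1216/4 = 304.
The remaining cell in row 1 is (1,3) = 304 − 213 = 91.
Row 4 needs 304; the known cells sum to 235, so (4,3) = 69.
Column 1 must total 304; the given cells sum to 243, so (3,1) = 61.
The remaining cell in column 2 is (3,2) = 304 − 229 = 75.
From main diagonal, 304 − (73 + 85 + 67) gives (3,3) = 79.
Anti-diagonal must total 304; the given cells sum to 239, so (2,3) = 65.
From row 2, 304 − (83 + 85 + 65) gives (2,4) = 71.
Using row 3: 61 + 75 + 79 + ? → (3,4) = 304 − 215 = 89.

89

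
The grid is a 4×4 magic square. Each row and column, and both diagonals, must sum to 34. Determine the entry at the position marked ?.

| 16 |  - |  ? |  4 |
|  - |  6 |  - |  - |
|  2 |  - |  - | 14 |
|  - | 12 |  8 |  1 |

Row 4: 12 + 8 + 1 + ? = 34, so (4,1) = 13.
Column 1: 16 + 2 + 13 + ? = 34, so (2,1) = 3.
Column 4: 4 + 14 + 1 + ? = 34, so (2,4) = 15.
Main diagonal: 16 + 6 + 1 + ? = 34, so (3,3) = 11.
Using row 2: 3 + 6 + 15 + ? → (2,3) = 34 − 24 = 10.
Row 3 needs 34; the known cells sum to 27, so (3,2) = 7.
The remaining cell in column 2 is (1,2) = 34 − 25 = 9.
Column 3 must total 34; the given cells sum to 29, so (1,3) = 5.

5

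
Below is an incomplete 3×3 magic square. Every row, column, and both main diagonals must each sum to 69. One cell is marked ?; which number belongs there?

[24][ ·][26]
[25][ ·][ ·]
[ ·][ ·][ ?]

Row 1 must total 69; the given cells sum to 50, so (1,2) = 19.
The remaining cell in column 1 is (3,1) = 69 − 49 = 20.
Anti-diagonal needs 69; the known cells sum to 46, so (2,2) = 23.
Row 2: 25 + 23 + ? = 69, so (2,3) = 21.
Using column 2: 19 + 23 + ? → (3,2) = 69 − 42 = 27.
Column 3 must total 69; the given cells sum to 47, so (3,3) = 22.

22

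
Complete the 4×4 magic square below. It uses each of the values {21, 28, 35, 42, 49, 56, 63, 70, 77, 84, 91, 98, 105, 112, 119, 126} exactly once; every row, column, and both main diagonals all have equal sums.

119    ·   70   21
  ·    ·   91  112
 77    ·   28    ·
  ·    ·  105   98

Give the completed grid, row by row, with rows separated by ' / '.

119 84 70 21 / 42 49 91 112 / 77 126 28 63 / 56 35 105 98

The 16 entries sum to 1176, so each line sums to 1176/4 = 294.
Row 1 must total 294; the given cells sum to 210, so (1,2) = 84.
Column 4: 21 + 112 + 98 + ? = 294, so (3,4) = 63.
Main diagonal: 119 + 28 + 98 + ? = 294, so (2,2) = 49.
Row 2 must total 294; the given cells sum to 252, so (2,1) = 42.
Using row 3: 77 + 28 + 63 + ? → (3,2) = 294 − 168 = 126.
Using column 1: 119 + 42 + 77 + ? → (4,1) = 294 − 238 = 56.
Using column 2: 84 + 49 + 126 + ? → (4,2) = 294 − 259 = 35.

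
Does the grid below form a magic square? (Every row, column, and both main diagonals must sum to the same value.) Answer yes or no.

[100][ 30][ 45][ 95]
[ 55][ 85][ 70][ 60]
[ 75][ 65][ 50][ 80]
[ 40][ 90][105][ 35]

Row 1: 100 + 30 + 45 + 95 = 270.
Row 2: 55 + 85 + 70 + 60 = 270.
Row 3: 75 + 65 + 50 + 80 = 270.
Row 4: 40 + 90 + 105 + 35 = 270.
Column 1: 100 + 55 + 75 + 40 = 270.
Column 2: 30 + 85 + 65 + 90 = 270.
Column 3: 45 + 70 + 50 + 105 = 270.
Column 4: 95 + 60 + 80 + 35 = 270.
Main diagonal: 100 + 85 + 50 + 35 = 270.
Anti-diagonal: 95 + 70 + 65 + 40 = 270.
All lines sum to 270.

Yes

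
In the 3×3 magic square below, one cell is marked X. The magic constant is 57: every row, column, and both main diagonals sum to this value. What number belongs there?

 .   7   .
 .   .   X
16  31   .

Row 3: 16 + 31 + ? = 57, so (3,3) = 10.
Column 2 needs 57; the known cells sum to 38, so (2,2) = 19.
Main diagonal: 19 + 10 + ? = 57, so (1,1) = 28.
From anti-diagonal, 57 − (19 + 16) gives (1,3) = 22.
Using column 1: 28 + 16 + ? → (2,1) = 57 − 44 = 13.
Column 3: 22 + 10 + ? = 57, so (2,3) = 25.

25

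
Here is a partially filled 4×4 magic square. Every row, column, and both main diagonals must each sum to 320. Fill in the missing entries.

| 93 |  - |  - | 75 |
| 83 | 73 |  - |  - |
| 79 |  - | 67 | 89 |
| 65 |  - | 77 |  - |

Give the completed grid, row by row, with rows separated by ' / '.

Row 3: 79 + 67 + 89 + ? = 320, so (3,2) = 85.
Main diagonal must total 320; the given cells sum to 233, so (4,4) = 87.
Anti-diagonal needs 320; the known cells sum to 225, so (2,3) = 95.
The remaining cell in row 2 is (2,4) = 320 − 251 = 69.
From row 4, 320 − (65 + 77 + 87) gives (4,2) = 91.
Column 2 must total 320; the given cells sum to 249, so (1,2) = 71.
Using column 3: 95 + 67 + 77 + ? → (1,3) = 320 − 239 = 81.

93 71 81 75 / 83 73 95 69 / 79 85 67 89 / 65 91 77 87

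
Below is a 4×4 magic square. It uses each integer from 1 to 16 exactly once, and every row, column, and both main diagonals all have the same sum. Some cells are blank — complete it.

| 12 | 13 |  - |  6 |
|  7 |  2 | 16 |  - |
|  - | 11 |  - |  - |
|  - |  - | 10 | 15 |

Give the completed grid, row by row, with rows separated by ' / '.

The entries are 1 through 16, which sum to 136, so each line sums to 136/4 = 34.
Using row 1: 12 + 13 + 6 + ? → (1,3) = 34 − 31 = 3.
Row 2 needs 34; the known cells sum to 25, so (2,4) = 9.
Column 2 must total 34; the given cells sum to 26, so (4,2) = 8.
The remaining cell in column 3 is (3,3) = 34 − 29 = 5.
Column 4 needs 34; the known cells sum to 30, so (3,4) = 4.
The remaining cell in anti-diagonal is (4,1) = 34 − 33 = 1.
Using row 3: 11 + 5 + 4 + ? → (3,1) = 34 − 20 = 14.

12 13 3 6 / 7 2 16 9 / 14 11 5 4 / 1 8 10 15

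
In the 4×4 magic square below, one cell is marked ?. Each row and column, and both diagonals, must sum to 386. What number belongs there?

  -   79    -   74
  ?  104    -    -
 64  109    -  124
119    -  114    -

Row 3: 64 + 109 + 124 + ? = 386, so (3,3) = 89.
Column 2 needs 386; the known cells sum to 292, so (4,2) = 94.
From anti-diagonal, 386 − (74 + 109 + 119) gives (2,3) = 84.
Row 4: 119 + 94 + 114 + ? = 386, so (4,4) = 59.
From column 3, 386 − (84 + 89 + 114) gives (1,3) = 99.
From column 4, 386 − (74 + 124 + 59) gives (2,4) = 129.
The remaining cell in main diagonal is (1,1) = 386 − 252 = 134.
Row 2 must total 386; the given cells sum to 317, so (2,1) = 69.

69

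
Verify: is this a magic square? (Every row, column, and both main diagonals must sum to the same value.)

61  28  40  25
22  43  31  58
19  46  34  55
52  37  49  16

Row 1: 61 + 28 + 40 + 25 = 154.
Row 2: 22 + 43 + 31 + 58 = 154.
Row 3: 19 + 46 + 34 + 55 = 154.
Row 4: 52 + 37 + 49 + 16 = 154.
Column 1: 61 + 22 + 19 + 52 = 154.
Column 2: 28 + 43 + 46 + 37 = 154.
Column 3: 40 + 31 + 34 + 49 = 154.
Column 4: 25 + 58 + 55 + 16 = 154.
Main diagonal: 61 + 43 + 34 + 16 = 154.
Anti-diagonal: 25 + 31 + 46 + 52 = 154.
All lines sum to 154.

Yes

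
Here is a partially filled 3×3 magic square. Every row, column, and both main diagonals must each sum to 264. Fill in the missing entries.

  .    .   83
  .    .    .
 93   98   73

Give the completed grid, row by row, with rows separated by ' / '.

Using column 3: 83 + 73 + ? → (2,3) = 264 − 156 = 108.
Anti-diagonal needs 264; the known cells sum to 176, so (2,2) = 88.
From row 2, 264 − (88 + 108) gives (2,1) = 68.
Column 1 needs 264; the known cells sum to 161, so (1,1) = 103.
Column 2 needs 264; the known cells sum to 186, so (1,2) = 78.

103 78 83 / 68 88 108 / 93 98 73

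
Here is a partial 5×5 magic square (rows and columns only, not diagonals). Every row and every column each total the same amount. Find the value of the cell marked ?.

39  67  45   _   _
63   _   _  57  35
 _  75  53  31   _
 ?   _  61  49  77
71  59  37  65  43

55

Row 5 is complete and sums to 275; that is the magic constant.
From column 3, 275 − (45 + 53 + 61 + 37) gives (2,3) = 79.
Column 4 needs 275; the known cells sum to 202, so (1,4) = 73.
Using row 1: 39 + 67 + 45 + 73 + ? → (1,5) = 275 − 224 = 51.
From row 2, 275 − (63 + 79 + 57 + 35) gives (2,2) = 41.
Column 2 needs 275; the known cells sum to 242, so (4,2) = 33.
Column 5 must total 275; the given cells sum to 206, so (3,5) = 69.
From row 3, 275 − (75 + 53 + 31 + 69) gives (3,1) = 47.
The remaining cell in row 4 is (4,1) = 275 − 220 = 55.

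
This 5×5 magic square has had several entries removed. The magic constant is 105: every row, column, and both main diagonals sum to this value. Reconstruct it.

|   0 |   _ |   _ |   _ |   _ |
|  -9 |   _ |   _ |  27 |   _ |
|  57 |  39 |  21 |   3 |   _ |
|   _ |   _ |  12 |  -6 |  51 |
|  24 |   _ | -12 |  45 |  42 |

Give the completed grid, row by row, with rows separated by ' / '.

Using row 3: 57 + 39 + 21 + 3 + ? → (3,5) = 105 − 120 = -15.
Row 5 must total 105; the given cells sum to 99, so (5,2) = 6.
Column 1 must total 105; the given cells sum to 72, so (4,1) = 33.
From column 4, 105 − (27 + 3 + (-6) + 45) gives (1,4) = 36.
Main diagonal must total 105; the given cells sum to 57, so (2,2) = 48.
Row 4 must total 105; the given cells sum to 90, so (4,2) = 15.
From column 2, 105 − (48 + 39 + 15 + 6) gives (1,2) = -3.
Anti-diagonal needs 105; the known cells sum to 87, so (1,5) = 18.
Using row 1: 0 + (-3) + 36 + 18 + ? → (1,3) = 105 − 51 = 54.
Using column 3: 54 + 21 + 12 + (-12) + ? → (2,3) = 105 − 75 = 30.
Column 5: 18 + (-15) + 51 + 42 + ? = 105, so (2,5) = 9.

0 -3 54 36 18 / -9 48 30 27 9 / 57 39 21 3 -15 / 33 15 12 -6 51 / 24 6 -12 45 42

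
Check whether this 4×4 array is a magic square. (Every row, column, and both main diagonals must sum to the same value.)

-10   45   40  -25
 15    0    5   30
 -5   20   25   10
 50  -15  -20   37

No — main diagonal sums to 52 but column 1 sums to 50.

Row 1: -10 + 45 + 40 + (-25) = 50.
Row 2: 15 + 0 + 5 + 30 = 50.
Row 3: -5 + 20 + 25 + 10 = 50.
Row 4: 50 + (-15) + (-20) + 37 = 52.
Column 1: -10 + 15 + (-5) + 50 = 50.
Column 2: 45 + 0 + 20 + (-15) = 50.
Column 3: 40 + 5 + 25 + (-20) = 50.
Column 4: -25 + 30 + 10 + 37 = 52.
Main diagonal: -10 + 0 + 25 + 37 = 52.
Anti-diagonal: -25 + 5 + 20 + 50 = 50.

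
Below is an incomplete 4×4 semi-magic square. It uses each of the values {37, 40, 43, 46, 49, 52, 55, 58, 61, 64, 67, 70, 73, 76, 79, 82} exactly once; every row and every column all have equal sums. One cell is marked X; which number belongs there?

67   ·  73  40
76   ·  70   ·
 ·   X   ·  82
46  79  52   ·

64

The 16 entries sum to 952, so each line sums to 952/4 = 238.
The remaining cell in row 1 is (1,2) = 238 − 180 = 58.
From row 4, 238 − (46 + 79 + 52) gives (4,4) = 61.
The remaining cell in column 1 is (3,1) = 238 − 189 = 49.
Column 3 needs 238; the known cells sum to 195, so (3,3) = 43.
Column 4 must total 238; the given cells sum to 183, so (2,4) = 55.
Row 2 must total 238; the given cells sum to 201, so (2,2) = 37.
Using row 3: 49 + 43 + 82 + ? → (3,2) = 238 − 174 = 64.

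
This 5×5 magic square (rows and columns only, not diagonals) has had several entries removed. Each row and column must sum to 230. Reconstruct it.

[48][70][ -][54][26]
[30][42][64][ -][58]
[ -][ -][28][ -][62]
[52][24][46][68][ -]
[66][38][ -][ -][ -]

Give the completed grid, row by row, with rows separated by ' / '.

48 70 32 54 26 / 30 42 64 36 58 / 34 56 28 50 62 / 52 24 46 68 40 / 66 38 60 22 44

Row 1: 48 + 70 + 54 + 26 + ? = 230, so (1,3) = 32.
Row 2 needs 230; the known cells sum to 194, so (2,4) = 36.
Row 4: 52 + 24 + 46 + 68 + ? = 230, so (4,5) = 40.
Using column 1: 48 + 30 + 52 + 66 + ? → (3,1) = 230 − 196 = 34.
Column 2 must total 230; the given cells sum to 174, so (3,2) = 56.
Column 3 must total 230; the given cells sum to 170, so (5,3) = 60.
Column 5: 26 + 58 + 62 + 40 + ? = 230, so (5,5) = 44.
Row 3: 34 + 56 + 28 + 62 + ? = 230, so (3,4) = 50.
Row 5: 66 + 38 + 60 + 44 + ? = 230, so (5,4) = 22.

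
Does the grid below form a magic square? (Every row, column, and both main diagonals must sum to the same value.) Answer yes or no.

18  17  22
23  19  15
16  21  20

Yes

Row 1: 18 + 17 + 22 = 57.
Row 2: 23 + 19 + 15 = 57.
Row 3: 16 + 21 + 20 = 57.
Column 1: 18 + 23 + 16 = 57.
Column 2: 17 + 19 + 21 = 57.
Column 3: 22 + 15 + 20 = 57.
Main diagonal: 18 + 19 + 20 = 57.
Anti-diagonal: 22 + 19 + 16 = 57.
All lines sum to 57.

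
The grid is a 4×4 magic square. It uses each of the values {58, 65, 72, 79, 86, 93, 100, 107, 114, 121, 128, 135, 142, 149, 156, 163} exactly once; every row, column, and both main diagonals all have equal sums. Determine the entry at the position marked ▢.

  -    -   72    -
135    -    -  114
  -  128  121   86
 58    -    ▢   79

156

The 16 entries sum to 1768, so each line sums to 1768/4 = 442.
Row 3 needs 442; the known cells sum to 335, so (3,1) = 107.
The remaining cell in column 1 is (1,1) = 442 − 300 = 142.
Column 4: 114 + 86 + 79 + ? = 442, so (1,4) = 163.
Main diagonal must total 442; the given cells sum to 342, so (2,2) = 100.
From anti-diagonal, 442 − (163 + 128 + 58) gives (2,3) = 93.
Using row 1: 142 + 72 + 163 + ? → (1,2) = 442 − 377 = 65.
The remaining cell in column 2 is (4,2) = 442 − 293 = 149.
Using column 3: 72 + 93 + 121 + ? → (4,3) = 442 − 286 = 156.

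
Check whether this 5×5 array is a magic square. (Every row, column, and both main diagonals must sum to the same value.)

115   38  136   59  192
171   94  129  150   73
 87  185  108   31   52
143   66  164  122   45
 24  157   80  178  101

Row 1: 115 + 38 + 136 + 59 + 192 = 540.
Row 2: 171 + 94 + 129 + 150 + 73 = 617.
Row 3: 87 + 185 + 108 + 31 + 52 = 463.
Row 4: 143 + 66 + 164 + 122 + 45 = 540.
Row 5: 24 + 157 + 80 + 178 + 101 = 540.
Column 1: 115 + 171 + 87 + 143 + 24 = 540.
Column 2: 38 + 94 + 185 + 66 + 157 = 540.
Column 3: 136 + 129 + 108 + 164 + 80 = 617.
Column 4: 59 + 150 + 31 + 122 + 178 = 540.
Column 5: 192 + 73 + 52 + 45 + 101 = 463.
Main diagonal: 115 + 94 + 108 + 122 + 101 = 540.
Anti-diagonal: 192 + 150 + 108 + 66 + 24 = 540.

No — anti-diagonal sums to 540 but column 3 sums to 617.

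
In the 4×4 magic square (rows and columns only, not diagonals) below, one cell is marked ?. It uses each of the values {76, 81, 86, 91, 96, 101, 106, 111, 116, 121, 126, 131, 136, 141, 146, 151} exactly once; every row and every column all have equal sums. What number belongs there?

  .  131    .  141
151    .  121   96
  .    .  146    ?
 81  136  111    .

91

The 16 entries sum to 1816, so each line sums to 1816/4 = 454.
Row 2 needs 454; the known cells sum to 368, so (2,2) = 86.
Row 4 needs 454; the known cells sum to 328, so (4,4) = 126.
Column 2: 131 + 86 + 136 + ? = 454, so (3,2) = 101.
Column 3 needs 454; the known cells sum to 378, so (1,3) = 76.
The remaining cell in column 4 is (3,4) = 454 − 363 = 91.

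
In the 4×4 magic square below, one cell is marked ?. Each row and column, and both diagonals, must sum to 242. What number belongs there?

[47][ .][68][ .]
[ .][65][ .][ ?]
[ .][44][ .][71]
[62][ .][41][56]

Row 4 must total 242; the given cells sum to 159, so (4,2) = 83.
Using column 2: 65 + 44 + 83 + ? → (1,2) = 242 − 192 = 50.
Main diagonal: 47 + 65 + 56 + ? = 242, so (3,3) = 74.
Row 1: 47 + 50 + 68 + ? = 242, so (1,4) = 77.
Row 3 must total 242; the given cells sum to 189, so (3,1) = 53.
From column 1, 242 − (47 + 53 + 62) gives (2,1) = 80.
Using column 3: 68 + 74 + 41 + ? → (2,3) = 242 − 183 = 59.
The remaining cell in column 4 is (2,4) = 242 − 204 = 38.

38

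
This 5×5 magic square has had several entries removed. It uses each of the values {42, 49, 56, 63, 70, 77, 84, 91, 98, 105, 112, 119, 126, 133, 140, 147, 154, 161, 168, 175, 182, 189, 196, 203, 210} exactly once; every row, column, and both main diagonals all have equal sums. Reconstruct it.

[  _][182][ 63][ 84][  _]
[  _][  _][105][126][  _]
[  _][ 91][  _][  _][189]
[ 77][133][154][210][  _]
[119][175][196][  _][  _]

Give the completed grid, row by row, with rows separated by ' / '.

161 182 63 84 140 / 203 49 105 126 147 / 70 91 112 168 189 / 77 133 154 210 56 / 119 175 196 42 98

The 25 entries sum to 3150, so each line sums to 3150/5 = 630.
From row 4, 630 − (77 + 133 + 154 + 210) gives (4,5) = 56.
Column 2 must total 630; the given cells sum to 581, so (2,2) = 49.
Column 3 must total 630; the given cells sum to 518, so (3,3) = 112.
Using anti-diagonal: 126 + 112 + 133 + 119 + ? → (1,5) = 630 − 490 = 140.
From row 1, 630 − (182 + 63 + 84 + 140) gives (1,1) = 161.
Main diagonal must total 630; the given cells sum to 532, so (5,5) = 98.
From row 5, 630 − (119 + 175 + 196 + 98) gives (5,4) = 42.
Column 4: 84 + 126 + 210 + 42 + ? = 630, so (3,4) = 168.
Using column 5: 140 + 189 + 56 + 98 + ? → (2,5) = 630 − 483 = 147.
Row 2 must total 630; the given cells sum to 427, so (2,1) = 203.
Using row 3: 91 + 112 + 168 + 189 + ? → (3,1) = 630 − 560 = 70.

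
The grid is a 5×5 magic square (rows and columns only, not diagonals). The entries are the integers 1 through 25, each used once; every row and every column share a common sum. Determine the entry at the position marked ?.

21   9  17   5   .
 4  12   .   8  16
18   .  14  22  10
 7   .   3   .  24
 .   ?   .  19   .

23

The entries are 1 through 25, which sum to 325, so each line sums to 325/5 = 65.
Using row 1: 21 + 9 + 17 + 5 + ? → (1,5) = 65 − 52 = 13.
Row 2 needs 65; the known cells sum to 40, so (2,3) = 25.
From row 3, 65 − (18 + 14 + 22 + 10) gives (3,2) = 1.
Column 1 needs 65; the known cells sum to 50, so (5,1) = 15.
From column 3, 65 − (17 + 25 + 14 + 3) gives (5,3) = 6.
Using column 4: 5 + 8 + 22 + 19 + ? → (4,4) = 65 − 54 = 11.
Column 5 needs 65; the known cells sum to 63, so (5,5) = 2.
Using row 4: 7 + 3 + 11 + 24 + ? → (4,2) = 65 − 45 = 20.
Using row 5: 15 + 6 + 19 + 2 + ? → (5,2) = 65 − 42 = 23.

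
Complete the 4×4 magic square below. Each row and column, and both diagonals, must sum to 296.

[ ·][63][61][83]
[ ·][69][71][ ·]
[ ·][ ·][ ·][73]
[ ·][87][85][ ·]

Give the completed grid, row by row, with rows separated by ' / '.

The remaining cell in row 1 is (1,1) = 296 − 207 = 89.
Using column 2: 63 + 69 + 87 + ? → (3,2) = 296 − 219 = 77.
The remaining cell in column 3 is (3,3) = 296 − 217 = 79.
Main diagonal must total 296; the given cells sum to 237, so (4,4) = 59.
From anti-diagonal, 296 − (83 + 71 + 77) gives (4,1) = 65.
Row 3 must total 296; the given cells sum to 229, so (3,1) = 67.
Column 1 needs 296; the known cells sum to 221, so (2,1) = 75.
Column 4 needs 296; the known cells sum to 215, so (2,4) = 81.

89 63 61 83 / 75 69 71 81 / 67 77 79 73 / 65 87 85 59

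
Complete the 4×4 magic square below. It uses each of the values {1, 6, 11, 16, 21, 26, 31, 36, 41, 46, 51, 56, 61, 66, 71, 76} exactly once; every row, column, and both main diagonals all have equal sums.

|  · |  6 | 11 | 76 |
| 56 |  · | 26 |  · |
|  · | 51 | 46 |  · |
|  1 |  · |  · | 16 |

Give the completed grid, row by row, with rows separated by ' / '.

The 16 entries sum to 616, so each line sums to 616/4 = 154.
Row 1 needs 154; the known cells sum to 93, so (1,1) = 61.
Column 1 must total 154; the given cells sum to 118, so (3,1) = 36.
Column 3 needs 154; the known cells sum to 83, so (4,3) = 71.
Main diagonal: 61 + 46 + 16 + ? = 154, so (2,2) = 31.
Row 2 needs 154; the known cells sum to 113, so (2,4) = 41.
From row 3, 154 − (36 + 51 + 46) gives (3,4) = 21.
Row 4 needs 154; the known cells sum to 88, so (4,2) = 66.

61 6 11 76 / 56 31 26 41 / 36 51 46 21 / 1 66 71 16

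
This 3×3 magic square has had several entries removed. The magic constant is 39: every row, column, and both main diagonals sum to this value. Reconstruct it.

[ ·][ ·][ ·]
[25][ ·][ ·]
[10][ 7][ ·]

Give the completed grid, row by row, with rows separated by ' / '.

Row 3 needs 39; the known cells sum to 17, so (3,3) = 22.
Column 1 must total 39; the given cells sum to 35, so (1,1) = 4.
Using main diagonal: 4 + 22 + ? → (2,2) = 39 − 26 = 13.
Anti-diagonal needs 39; the known cells sum to 23, so (1,3) = 16.
From row 1, 39 − (4 + 16) gives (1,2) = 19.
Row 2 needs 39; the known cells sum to 38, so (2,3) = 1.

4 19 16 / 25 13 1 / 10 7 22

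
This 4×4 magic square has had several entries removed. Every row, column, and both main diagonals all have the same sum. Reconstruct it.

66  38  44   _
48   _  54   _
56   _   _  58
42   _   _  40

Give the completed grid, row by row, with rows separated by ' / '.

Column 1 is already complete: 66 + 48 + 56 + 42 = 212, so that is the magic constant.
From row 1, 212 − (66 + 38 + 44) gives (1,4) = 64.
Using column 4: 64 + 58 + 40 + ? → (2,4) = 212 − 162 = 50.
From anti-diagonal, 212 − (64 + 54 + 42) gives (3,2) = 52.
Row 2: 48 + 54 + 50 + ? = 212, so (2,2) = 60.
Row 3 must total 212; the given cells sum to 166, so (3,3) = 46.
Column 2 must total 212; the given cells sum to 150, so (4,2) = 62.
The remaining cell in column 3 is (4,3) = 212 − 144 = 68.

66 38 44 64 / 48 60 54 50 / 56 52 46 58 / 42 62 68 40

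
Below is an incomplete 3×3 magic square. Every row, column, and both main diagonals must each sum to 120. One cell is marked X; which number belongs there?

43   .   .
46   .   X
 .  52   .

Column 1 must total 120; the given cells sum to 89, so (3,1) = 31.
Row 3 must total 120; the given cells sum to 83, so (3,3) = 37.
The remaining cell in main diagonal is (2,2) = 120 − 80 = 40.
The remaining cell in anti-diagonal is (1,3) = 120 − 71 = 49.
Row 1 needs 120; the known cells sum to 92, so (1,2) = 28.
The remaining cell in row 2 is (2,3) = 120 − 86 = 34.

34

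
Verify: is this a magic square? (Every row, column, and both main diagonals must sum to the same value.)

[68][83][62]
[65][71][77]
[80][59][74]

Row 1: 68 + 83 + 62 = 213.
Row 2: 65 + 71 + 77 = 213.
Row 3: 80 + 59 + 74 = 213.
Column 1: 68 + 65 + 80 = 213.
Column 2: 83 + 71 + 59 = 213.
Column 3: 62 + 77 + 74 = 213.
Main diagonal: 68 + 71 + 74 = 213.
Anti-diagonal: 62 + 71 + 80 = 213.
All lines sum to 213.

Yes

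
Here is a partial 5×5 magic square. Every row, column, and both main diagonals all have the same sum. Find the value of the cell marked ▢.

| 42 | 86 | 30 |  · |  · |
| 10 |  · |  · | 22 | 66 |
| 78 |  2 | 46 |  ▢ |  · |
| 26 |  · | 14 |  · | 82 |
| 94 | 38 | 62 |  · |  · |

Column 1 is complete and sums to 250; that is the magic constant.
The remaining cell in column 3 is (2,3) = 250 − 152 = 98.
Row 2 needs 250; the known cells sum to 196, so (2,2) = 54.
Column 2 needs 250; the known cells sum to 180, so (4,2) = 70.
From anti-diagonal, 250 − (22 + 46 + 70 + 94) gives (1,5) = 18.
Row 1: 42 + 86 + 30 + 18 + ? = 250, so (1,4) = 74.
Row 4 must total 250; the given cells sum to 192, so (4,4) = 58.
Main diagonal: 42 + 54 + 46 + 58 + ? = 250, so (5,5) = 50.
Using row 5: 94 + 38 + 62 + 50 + ? → (5,4) = 250 − 244 = 6.
Column 4 needs 250; the known cells sum to 160, so (3,4) = 90.

90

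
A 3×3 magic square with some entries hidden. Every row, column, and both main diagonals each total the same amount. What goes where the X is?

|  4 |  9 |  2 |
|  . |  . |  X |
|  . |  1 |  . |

7

Row 1 is complete and sums to 15; that is the magic constant.
From column 2, 15 − (9 + 1) gives (2,2) = 5.
From main diagonal, 15 − (4 + 5) gives (3,3) = 6.
Using anti-diagonal: 2 + 5 + ? → (3,1) = 15 − 7 = 8.
From column 1, 15 − (4 + 8) gives (2,1) = 3.
Using column 3: 2 + 6 + ? → (2,3) = 15 − 8 = 7.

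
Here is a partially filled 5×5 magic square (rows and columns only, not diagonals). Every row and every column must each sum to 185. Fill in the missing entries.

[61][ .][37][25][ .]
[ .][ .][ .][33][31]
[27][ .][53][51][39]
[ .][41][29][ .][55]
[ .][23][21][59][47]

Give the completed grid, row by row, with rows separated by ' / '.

61 49 37 25 13 / 19 57 45 33 31 / 27 15 53 51 39 / 43 41 29 17 55 / 35 23 21 59 47

The remaining cell in row 3 is (3,2) = 185 − 170 = 15.
Using row 5: 23 + 21 + 59 + 47 + ? → (5,1) = 185 − 150 = 35.
From column 3, 185 − (37 + 53 + 29 + 21) gives (2,3) = 45.
Column 4 must total 185; the given cells sum to 168, so (4,4) = 17.
The remaining cell in column 5 is (1,5) = 185 − 172 = 13.
From row 1, 185 − (61 + 37 + 25 + 13) gives (1,2) = 49.
Row 4 must total 185; the given cells sum to 142, so (4,1) = 43.
Column 1 needs 185; the known cells sum to 166, so (2,1) = 19.
Using column 2: 49 + 15 + 41 + 23 + ? → (2,2) = 185 − 128 = 57.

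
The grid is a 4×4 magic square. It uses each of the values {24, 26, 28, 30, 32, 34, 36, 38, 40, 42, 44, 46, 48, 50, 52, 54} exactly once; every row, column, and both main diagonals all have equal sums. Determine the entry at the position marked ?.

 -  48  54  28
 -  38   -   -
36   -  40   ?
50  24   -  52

The 16 entries sum to 624, so each line sums to 624/4 = 156.
The remaining cell in row 1 is (1,1) = 156 − 130 = 26.
From row 4, 156 − (50 + 24 + 52) gives (4,3) = 30.
Using column 1: 26 + 36 + 50 + ? → (2,1) = 156 − 112 = 44.
Column 2: 48 + 38 + 24 + ? = 156, so (3,2) = 46.
The remaining cell in column 3 is (2,3) = 156 − 124 = 32.
Using row 2: 44 + 38 + 32 + ? → (2,4) = 156 − 114 = 42.
The remaining cell in row 3 is (3,4) = 156 − 122 = 34.

34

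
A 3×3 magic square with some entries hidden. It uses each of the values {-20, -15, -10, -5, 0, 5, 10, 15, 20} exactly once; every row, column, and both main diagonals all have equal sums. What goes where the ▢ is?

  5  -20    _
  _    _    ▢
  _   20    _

The 9 entries sum to 0, so each line sums to 0/3 = 0.
The remaining cell in row 1 is (1,3) = 0 − (-15) = 15.
The remaining cell in column 2 is (2,2) = 0 − 0 = 0.
Main diagonal: 5 + 0 + ? = 0, so (3,3) = -5.
Anti-diagonal: 15 + 0 + ? = 0, so (3,1) = -15.
Column 1: 5 + (-15) + ? = 0, so (2,1) = 10.
Column 3: 15 + (-5) + ? = 0, so (2,3) = -10.

-10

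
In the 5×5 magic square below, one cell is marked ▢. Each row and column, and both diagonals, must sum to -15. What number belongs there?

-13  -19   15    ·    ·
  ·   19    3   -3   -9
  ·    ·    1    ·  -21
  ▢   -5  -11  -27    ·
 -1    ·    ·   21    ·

From row 2, -15 − (19 + 3 + (-3) + (-9)) gives (2,1) = -25.
Using column 3: 15 + 3 + 1 + (-11) + ? → (5,3) = -15 − 8 = -23.
Main diagonal must total -15; the given cells sum to -20, so (5,5) = 5.
The remaining cell in anti-diagonal is (1,5) = -15 − (-8) = -7.
Row 1: -13 + (-19) + 15 + (-7) + ? = -15, so (1,4) = 9.
The remaining cell in row 5 is (5,2) = -15 − 2 = -17.
Column 2 needs -15; the known cells sum to -22, so (3,2) = 7.
From column 4, -15 − (9 + (-3) + (-27) + 21) gives (3,4) = -15.
From column 5, -15 − (-7 + (-9) + (-21) + 5) gives (4,5) = 17.
Row 3 needs -15; the known cells sum to -28, so (3,1) = 13.
Row 4: -5 + (-11) + (-27) + 17 + ? = -15, so (4,1) = 11.

11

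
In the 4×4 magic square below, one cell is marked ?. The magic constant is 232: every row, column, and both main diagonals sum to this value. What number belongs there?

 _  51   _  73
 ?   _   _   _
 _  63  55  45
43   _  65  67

Row 3 must total 232; the given cells sum to 163, so (3,1) = 69.
The remaining cell in row 4 is (4,2) = 232 − 175 = 57.
Column 2 must total 232; the given cells sum to 171, so (2,2) = 61.
Column 4: 73 + 45 + 67 + ? = 232, so (2,4) = 47.
Main diagonal needs 232; the known cells sum to 183, so (1,1) = 49.
Anti-diagonal needs 232; the known cells sum to 179, so (2,3) = 53.
Row 1 must total 232; the given cells sum to 173, so (1,3) = 59.
Row 2 must total 232; the given cells sum to 161, so (2,1) = 71.

71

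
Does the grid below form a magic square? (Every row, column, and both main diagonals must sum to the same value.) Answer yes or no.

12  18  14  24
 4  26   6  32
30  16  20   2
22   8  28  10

Row 1: 12 + 18 + 14 + 24 = 68.
Row 2: 4 + 26 + 6 + 32 = 68.
Row 3: 30 + 16 + 20 + 2 = 68.
Row 4: 22 + 8 + 28 + 10 = 68.
Column 1: 12 + 4 + 30 + 22 = 68.
Column 2: 18 + 26 + 16 + 8 = 68.
Column 3: 14 + 6 + 20 + 28 = 68.
Column 4: 24 + 32 + 2 + 10 = 68.
Main diagonal: 12 + 26 + 20 + 10 = 68.
Anti-diagonal: 24 + 6 + 16 + 22 = 68.
All lines sum to 68.

Yes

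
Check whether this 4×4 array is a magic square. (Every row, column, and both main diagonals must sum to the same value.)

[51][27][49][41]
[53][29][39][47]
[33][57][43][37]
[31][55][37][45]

No — row 3 sums to 170 but column 3 sums to 168.

Row 1: 51 + 27 + 49 + 41 = 168.
Row 2: 53 + 29 + 39 + 47 = 168.
Row 3: 33 + 57 + 43 + 37 = 170.
Row 4: 31 + 55 + 37 + 45 = 168.
Column 1: 51 + 53 + 33 + 31 = 168.
Column 2: 27 + 29 + 57 + 55 = 168.
Column 3: 49 + 39 + 43 + 37 = 168.
Column 4: 41 + 47 + 37 + 45 = 170.
Main diagonal: 51 + 29 + 43 + 45 = 168.
Anti-diagonal: 41 + 39 + 57 + 31 = 168.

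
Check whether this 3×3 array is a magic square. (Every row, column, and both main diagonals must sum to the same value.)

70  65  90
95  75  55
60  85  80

Row 1: 70 + 65 + 90 = 225.
Row 2: 95 + 75 + 55 = 225.
Row 3: 60 + 85 + 80 = 225.
Column 1: 70 + 95 + 60 = 225.
Column 2: 65 + 75 + 85 = 225.
Column 3: 90 + 55 + 80 = 225.
Main diagonal: 70 + 75 + 80 = 225.
Anti-diagonal: 90 + 75 + 60 = 225.
All lines sum to 225.

Yes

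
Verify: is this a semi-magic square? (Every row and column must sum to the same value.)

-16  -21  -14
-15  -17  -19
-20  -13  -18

Row 1: -16 + (-21) + (-14) = -51.
Row 2: -15 + (-17) + (-19) = -51.
Row 3: -20 + (-13) + (-18) = -51.
Column 1: -16 + (-15) + (-20) = -51.
Column 2: -21 + (-17) + (-13) = -51.
Column 3: -14 + (-19) + (-18) = -51.
All lines sum to -51.

Yes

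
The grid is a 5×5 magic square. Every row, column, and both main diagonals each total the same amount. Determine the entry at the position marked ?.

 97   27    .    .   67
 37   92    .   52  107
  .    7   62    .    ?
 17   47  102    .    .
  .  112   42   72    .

22

Column 2 is complete and sums to 285; that is the magic constant.
Row 2 must total 285; the given cells sum to 288, so (2,3) = -3.
Column 3 must total 285; the given cells sum to 203, so (1,3) = 82.
Anti-diagonal must total 285; the given cells sum to 228, so (5,1) = 57.
Using row 1: 97 + 27 + 82 + 67 + ? → (1,4) = 285 − 273 = 12.
Row 5: 57 + 112 + 42 + 72 + ? = 285, so (5,5) = 2.
The remaining cell in column 1 is (3,1) = 285 − 208 = 77.
Main diagonal: 97 + 92 + 62 + 2 + ? = 285, so (4,4) = 32.
Row 4 needs 285; the known cells sum to 198, so (4,5) = 87.
From column 4, 285 − (12 + 52 + 32 + 72) gives (3,4) = 117.
Column 5 needs 285; the known cells sum to 263, so (3,5) = 22.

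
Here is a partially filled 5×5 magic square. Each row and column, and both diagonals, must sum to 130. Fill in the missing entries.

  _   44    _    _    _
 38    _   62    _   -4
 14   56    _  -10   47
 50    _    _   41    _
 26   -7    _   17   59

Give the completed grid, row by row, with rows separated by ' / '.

Row 3 must total 130; the given cells sum to 107, so (3,3) = 23.
Using row 5: 26 + (-7) + 17 + 59 + ? → (5,3) = 130 − 95 = 35.
Column 1: 38 + 14 + 50 + 26 + ? = 130, so (1,1) = 2.
The remaining cell in main diagonal is (2,2) = 130 − 125 = 5.
Row 2 needs 130; the known cells sum to 101, so (2,4) = 29.
The remaining cell in column 2 is (4,2) = 130 − 98 = 32.
Using column 4: 29 + (-10) + 41 + 17 + ? → (1,4) = 130 − 77 = 53.
Anti-diagonal must total 130; the given cells sum to 110, so (1,5) = 20.
Row 1 needs 130; the known cells sum to 119, so (1,3) = 11.
Using column 3: 11 + 62 + 23 + 35 + ? → (4,3) = 130 − 131 = -1.
Using column 5: 20 + (-4) + 47 + 59 + ? → (4,5) = 130 − 122 = 8.

2 44 11 53 20 / 38 5 62 29 -4 / 14 56 23 -10 47 / 50 32 -1 41 8 / 26 -7 35 17 59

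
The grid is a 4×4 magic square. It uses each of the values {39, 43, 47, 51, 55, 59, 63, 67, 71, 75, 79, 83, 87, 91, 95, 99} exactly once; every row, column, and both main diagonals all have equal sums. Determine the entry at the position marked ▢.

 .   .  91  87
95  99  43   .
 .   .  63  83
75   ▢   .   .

55

The 16 entries sum to 1104, so each line sums to 1104/4 = 276.
Row 2: 95 + 99 + 43 + ? = 276, so (2,4) = 39.
Column 3 needs 276; the known cells sum to 197, so (4,3) = 79.
Using column 4: 87 + 39 + 83 + ? → (4,4) = 276 − 209 = 67.
From main diagonal, 276 − (99 + 63 + 67) gives (1,1) = 47.
The remaining cell in anti-diagonal is (3,2) = 276 − 205 = 71.
Row 1 needs 276; the known cells sum to 225, so (1,2) = 51.
Row 3: 71 + 63 + 83 + ? = 276, so (3,1) = 59.
Row 4: 75 + 79 + 67 + ? = 276, so (4,2) = 55.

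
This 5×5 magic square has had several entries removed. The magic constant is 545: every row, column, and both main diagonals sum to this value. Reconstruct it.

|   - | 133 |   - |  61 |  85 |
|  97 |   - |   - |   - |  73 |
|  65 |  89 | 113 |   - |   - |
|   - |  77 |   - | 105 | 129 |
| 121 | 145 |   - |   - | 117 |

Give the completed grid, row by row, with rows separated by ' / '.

109 133 157 61 85 / 97 101 125 149 73 / 65 89 113 137 141 / 153 77 81 105 129 / 121 145 69 93 117

From column 2, 545 − (133 + 89 + 77 + 145) gives (2,2) = 101.
Column 5 needs 545; the known cells sum to 404, so (3,5) = 141.
Main diagonal: 101 + 113 + 105 + 117 + ? = 545, so (1,1) = 109.
Anti-diagonal: 85 + 113 + 77 + 121 + ? = 545, so (2,4) = 149.
Row 1 must total 545; the given cells sum to 388, so (1,3) = 157.
Row 2 must total 545; the given cells sum to 420, so (2,3) = 125.
Row 3 must total 545; the given cells sum to 408, so (3,4) = 137.
Using column 1: 109 + 97 + 65 + 121 + ? → (4,1) = 545 − 392 = 153.
Column 4 needs 545; the known cells sum to 452, so (5,4) = 93.
Row 4 needs 545; the known cells sum to 464, so (4,3) = 81.
Using row 5: 121 + 145 + 93 + 117 + ? → (5,3) = 545 − 476 = 69.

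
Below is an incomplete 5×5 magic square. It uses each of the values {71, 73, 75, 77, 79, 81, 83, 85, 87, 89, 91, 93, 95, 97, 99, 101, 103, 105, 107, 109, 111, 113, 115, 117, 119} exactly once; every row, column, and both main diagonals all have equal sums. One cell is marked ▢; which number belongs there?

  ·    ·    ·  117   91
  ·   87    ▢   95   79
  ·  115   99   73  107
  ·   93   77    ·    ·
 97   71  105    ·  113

The 25 entries sum to 2375, so each line sums to 2375/5 = 475.
The remaining cell in row 3 is (3,1) = 475 − 394 = 81.
Using row 5: 97 + 71 + 105 + 113 + ? → (5,4) = 475 − 386 = 89.
Column 2 must total 475; the given cells sum to 366, so (1,2) = 109.
Using column 4: 117 + 95 + 73 + 89 + ? → (4,4) = 475 − 374 = 101.
The remaining cell in column 5 is (4,5) = 475 − 390 = 85.
The remaining cell in main diagonal is (1,1) = 475 − 400 = 75.
From row 1, 475 − (75 + 109 + 117 + 91) gives (1,3) = 83.
The remaining cell in row 4 is (4,1) = 475 − 356 = 119.
From column 1, 475 − (75 + 81 + 119 + 97) gives (2,1) = 103.
The remaining cell in column 3 is (2,3) = 475 − 364 = 111.

111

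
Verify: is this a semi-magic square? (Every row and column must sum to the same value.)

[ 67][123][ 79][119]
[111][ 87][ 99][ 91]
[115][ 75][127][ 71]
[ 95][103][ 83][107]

Yes

Row 1: 67 + 123 + 79 + 119 = 388.
Row 2: 111 + 87 + 99 + 91 = 388.
Row 3: 115 + 75 + 127 + 71 = 388.
Row 4: 95 + 103 + 83 + 107 = 388.
Column 1: 67 + 111 + 115 + 95 = 388.
Column 2: 123 + 87 + 75 + 103 = 388.
Column 3: 79 + 99 + 127 + 83 = 388.
Column 4: 119 + 91 + 71 + 107 = 388.
All lines sum to 388.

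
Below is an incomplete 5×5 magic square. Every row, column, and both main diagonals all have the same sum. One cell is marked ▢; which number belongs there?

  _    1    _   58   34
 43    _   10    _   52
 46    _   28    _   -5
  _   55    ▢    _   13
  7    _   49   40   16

31

Column 5 is complete and sums to 110; that is the magic constant.
Using row 5: 7 + 49 + 40 + 16 + ? → (5,2) = 110 − 112 = -2.
The remaining cell in anti-diagonal is (2,4) = 110 − 124 = -14.
Row 2: 43 + 10 + (-14) + 52 + ? = 110, so (2,2) = 19.
Using column 2: 1 + 19 + 55 + (-2) + ? → (3,2) = 110 − 73 = 37.
The remaining cell in row 3 is (3,4) = 110 − 106 = 4.
Column 4: 58 + (-14) + 4 + 40 + ? = 110, so (4,4) = 22.
The remaining cell in main diagonal is (1,1) = 110 − 85 = 25.
Row 1 must total 110; the given cells sum to 118, so (1,3) = -8.
Column 1 needs 110; the known cells sum to 121, so (4,1) = -11.
Using column 3: -8 + 10 + 28 + 49 + ? → (4,3) = 110 − 79 = 31.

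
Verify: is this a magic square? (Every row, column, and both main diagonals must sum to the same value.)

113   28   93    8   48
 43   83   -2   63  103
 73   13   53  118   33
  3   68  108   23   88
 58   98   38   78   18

Yes

Row 1: 113 + 28 + 93 + 8 + 48 = 290.
Row 2: 43 + 83 + (-2) + 63 + 103 = 290.
Row 3: 73 + 13 + 53 + 118 + 33 = 290.
Row 4: 3 + 68 + 108 + 23 + 88 = 290.
Row 5: 58 + 98 + 38 + 78 + 18 = 290.
Column 1: 113 + 43 + 73 + 3 + 58 = 290.
Column 2: 28 + 83 + 13 + 68 + 98 = 290.
Column 3: 93 + (-2) + 53 + 108 + 38 = 290.
Column 4: 8 + 63 + 118 + 23 + 78 = 290.
Column 5: 48 + 103 + 33 + 88 + 18 = 290.
Main diagonal: 113 + 83 + 53 + 23 + 18 = 290.
Anti-diagonal: 48 + 63 + 53 + 68 + 58 = 290.
All lines sum to 290.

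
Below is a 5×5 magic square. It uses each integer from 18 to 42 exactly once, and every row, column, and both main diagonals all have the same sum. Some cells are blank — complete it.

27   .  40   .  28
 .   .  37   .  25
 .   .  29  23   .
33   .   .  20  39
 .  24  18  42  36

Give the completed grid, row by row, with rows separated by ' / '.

27 21 40 34 28 / 19 38 37 31 25 / 41 35 29 23 22 / 33 32 26 20 39 / 30 24 18 42 36

The entries are 18 through 42, which sum to 750, so each line sums to 750/5 = 150.
Row 5: 24 + 18 + 42 + 36 + ? = 150, so (5,1) = 30.
From column 3, 150 − (40 + 37 + 29 + 18) gives (4,3) = 26.
Column 5: 28 + 25 + 39 + 36 + ? = 150, so (3,5) = 22.
Main diagonal needs 150; the known cells sum to 112, so (2,2) = 38.
Using row 4: 33 + 26 + 20 + 39 + ? → (4,2) = 150 − 118 = 32.
The remaining cell in anti-diagonal is (2,4) = 150 − 119 = 31.
Using row 2: 38 + 37 + 31 + 25 + ? → (2,1) = 150 − 131 = 19.
The remaining cell in column 1 is (3,1) = 150 − 109 = 41.
From column 4, 150 − (31 + 23 + 20 + 42) gives (1,4) = 34.
The remaining cell in row 1 is (1,2) = 150 − 129 = 21.
Row 3: 41 + 29 + 23 + 22 + ? = 150, so (3,2) = 35.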